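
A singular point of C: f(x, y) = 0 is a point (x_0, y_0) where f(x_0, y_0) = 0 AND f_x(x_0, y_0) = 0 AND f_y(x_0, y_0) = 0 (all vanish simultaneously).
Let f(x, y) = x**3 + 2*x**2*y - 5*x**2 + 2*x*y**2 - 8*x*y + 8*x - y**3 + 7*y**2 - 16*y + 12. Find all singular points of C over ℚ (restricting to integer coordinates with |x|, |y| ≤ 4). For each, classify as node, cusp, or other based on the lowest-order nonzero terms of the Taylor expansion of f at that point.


Singular points: {(0, 2)}; classification: node.

Compute partial derivatives:
  f_x = 3*x**2 + 4*x*y - 10*x + 2*y**2 - 8*y + 8.
  f_y = 2*x**2 + 4*x*y - 8*x - 3*y**2 + 14*y - 16.
Scan x_0 ∈ {−4, ..., 4}. For each x_0, f_y(x_0, y) is a polynomial in y; find its integer roots y ∈ {−4, ..., 4}, then test f_x and f at those candidates.
  x = -4: f_y(-4, y) = -3*y**2 - 2*y + 48; no integer root y with |y| ≤ 4.
  x = -3: f_y(-3, y) = -3*y**2 + 2*y + 26; no integer root y with |y| ≤ 4.
  x = -2: f_y(-2, y) = -3*y**2 + 6*y + 8; no integer root y with |y| ≤ 4.
  x = -1: f_y(-1, y) = -3*y**2 + 10*y - 6; no integer root y with |y| ≤ 4.
  x = 0: f_y(0, y) = -3*y**2 + 14*y - 16; vanishes at y ∈ {2}. (0, 2): f_x = 0, f = 0 — SINGULAR.
  x = 1: f_y(1, y) = -3*y**2 + 18*y - 22; no integer root y with |y| ≤ 4.
  x = 2: f_y(2, y) = -3*y**2 + 22*y - 24; no integer root y with |y| ≤ 4.
  x = 3: f_y(3, y) = -3*y**2 + 26*y - 22; no integer root y with |y| ≤ 4.
  x = 4: f_y(4, y) = -3*y**2 + 30*y - 16; no integer root y with |y| ≤ 4.
Only singular point on the grid: (0, 2).
Classify: substitute x = 0 + u, y = 2 + v and expand: f = u**3 + 2*u**2*v - u**2 + 2*u*v**2 - v**3 + v**2.
No constant or linear terms (consistent with a singular point). Quadratic part: -u**2 + v**2. Cubic part: u**3 + 2*u**2*v + 2*u*v**2 - v**3.
The quadratic part v**2 - u**2 = (v − u)(v + u) splits into two distinct linear factors, so there are two distinct tangent lines y − 2 = ±(x − 0) — this is a node (ordinary double point).
Classification: node.


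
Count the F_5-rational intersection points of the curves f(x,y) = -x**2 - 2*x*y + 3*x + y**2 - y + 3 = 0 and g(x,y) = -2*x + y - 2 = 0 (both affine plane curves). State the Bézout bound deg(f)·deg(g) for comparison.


Common zeros: {(0, 2)}; count = 1; Bézout bound = 2.

deg(f) = 2, deg(g) = 1, so Bézout bound = 2.
Scan x ∈ F_5. For each x, list the y ∈ F_5 with f(x, y) ≡ 0 and those with g(x, y) ≡ 0 (mod 5); the common zeros in that column are the intersection.
  x = 0: f ≡ 0 at y ∈ {2, 4}; g ≡ 0 at y ∈ {2}; common: {2}.
  x = 1: f ≡ 0 at y ∈ {0, 3}; g ≡ 0 at y ∈ {4}; common: ∅.
  x = 2: f ≡ 0 at y ∈ {0}; g ≡ 0 at y ∈ {1}; common: ∅.
  x = 3: f ≡ 0 at y ∈ ∅; g ≡ 0 at y ∈ {3}; common: ∅.
  x = 4: f ≡ 0 at y ∈ {2}; g ≡ 0 at y ∈ {0}; common: ∅.
Collecting: common zeros = {(0, 2)}, so the count is 1.
Comparison with the Bézout bound: 1 ≤ 2 = deg(f)·deg(g), as expected for curves with no common component (the affine F_5-count falls short of the bound because intersections may lie at infinity, over extension fields, or carry multiplicity).


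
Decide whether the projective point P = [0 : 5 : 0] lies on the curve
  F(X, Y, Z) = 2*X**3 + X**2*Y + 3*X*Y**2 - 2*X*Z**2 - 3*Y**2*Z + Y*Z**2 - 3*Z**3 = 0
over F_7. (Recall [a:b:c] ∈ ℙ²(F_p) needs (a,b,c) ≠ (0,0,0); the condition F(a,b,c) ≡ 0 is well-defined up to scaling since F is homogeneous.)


F(0,5,0) ≡ 0 (mod 7); P is on the curve.

Evaluate F(0, 5, 0) term-by-term (mod 7).
  2*X**3 ↦ 2·0·1·1 = 0
  X**2*Y ↦ 1·0·5·1 = 0
  3*X*Y**2 ↦ 3·0·25·1 = 0
  -2*X*Z**2 ↦ -2·0·1·0 = 0
  -3*Y**2*Z ↦ -3·1·25·0 = 0
  Y*Z**2 ↦ 1·1·5·0 = 0
  -3*Z**3 ↦ -3·1·1·0 = 0
Sum: F(0, 5, 0) = (0) + (0) + (0) + (0) + (0) + (0) + (0) = 0.
Reducing mod 7: 0 ≡ 0 (mod 7).
Since F(a, b, c) ≡ 0 (mod 7), P lies on the curve.


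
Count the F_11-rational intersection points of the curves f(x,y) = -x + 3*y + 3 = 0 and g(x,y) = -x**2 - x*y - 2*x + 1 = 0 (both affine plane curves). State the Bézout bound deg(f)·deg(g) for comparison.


Common zeros: ∅; count = 0; Bézout bound = 2.

deg(f) = 1, deg(g) = 2, so Bézout bound = 2.
Scan x ∈ F_11. For each x, list the y ∈ F_11 with f(x, y) ≡ 0 and those with g(x, y) ≡ 0 (mod 11); the common zeros in that column are the intersection.
  x = 0: f ≡ 0 at y ∈ {10}; g ≡ 0 at y ∈ ∅; common: ∅.
  x = 1: f ≡ 0 at y ∈ {3}; g ≡ 0 at y ∈ {9}; common: ∅.
  x = 2: f ≡ 0 at y ∈ {7}; g ≡ 0 at y ∈ {2}; common: ∅.
  x = 3: f ≡ 0 at y ∈ {0}; g ≡ 0 at y ∈ {10}; common: ∅.
  x = 4: f ≡ 0 at y ∈ {4}; g ≡ 0 at y ∈ {8}; common: ∅.
  x = 5: f ≡ 0 at y ∈ {8}; g ≡ 0 at y ∈ {2}; common: ∅.
  x = 6: f ≡ 0 at y ∈ {1}; g ≡ 0 at y ∈ {5}; common: ∅.
  x = 7: f ≡ 0 at y ∈ {5}; g ≡ 0 at y ∈ {10}; common: ∅.
  x = 8: f ≡ 0 at y ∈ {9}; g ≡ 0 at y ∈ {8}; common: ∅.
  x = 9: f ≡ 0 at y ∈ {2}; g ≡ 0 at y ∈ {5}; common: ∅.
  x = 10: f ≡ 0 at y ∈ {6}; g ≡ 0 at y ∈ {9}; common: ∅.
Collecting: common zeros = ∅, so the count is 0.
Comparison with the Bézout bound: 0 ≤ 2 = deg(f)·deg(g), as expected for curves with no common component (the affine F_11-count falls short of the bound because intersections may lie at infinity, over extension fields, or carry multiplicity).


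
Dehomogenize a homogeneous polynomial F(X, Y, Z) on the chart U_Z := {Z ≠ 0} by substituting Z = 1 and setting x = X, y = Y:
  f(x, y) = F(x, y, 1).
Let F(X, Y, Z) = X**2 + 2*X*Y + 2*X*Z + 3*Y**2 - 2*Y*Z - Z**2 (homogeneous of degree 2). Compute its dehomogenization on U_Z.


f(x, y) = x**2 + 2*x*y + 2*x + 3*y**2 - 2*y - 1

On U_Z we set Z = 1. Each monomial c·X^i·Y^j·Z^k in F becomes c·x^i·y^j·1^k = c·x^i·y^j.
Substituting Z = 1: F(X, Y, 1) = x**2 + 2*x*y + 2*x + 3*y**2 - 2*y - 1.
Note: deg(f) ≤ deg(F) = 2; strict inequality happens when F is divisible by Z (lost terms).


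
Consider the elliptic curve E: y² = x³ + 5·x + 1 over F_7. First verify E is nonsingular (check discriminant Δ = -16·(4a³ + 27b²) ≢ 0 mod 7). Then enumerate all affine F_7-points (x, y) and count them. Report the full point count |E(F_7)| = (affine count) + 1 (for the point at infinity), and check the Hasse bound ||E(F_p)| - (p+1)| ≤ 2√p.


Affine points = {(0, 1), (0, 6), (1, 0), (3, 1), (3, 6), (4, 1), (4, 6), (5, 2), (5, 5), (6, 3), (6, 4)}; affine count = 11; |E(F_7)| = 12.

Discriminant check: Δ ∝ 4a³ + 27b² = 4·5³ + 27·1² = 4·125 + 27·1 ≡ 2 (mod 7). Nonzero ⇒ E is nonsingular.
For each x ∈ F_7, compute rhs = x³ + 5·x + 1 mod 7, then count y ∈ F_7 with y² ≡ rhs.
  x = 0: rhs = 1, matching y values: 1, 6 (2 points).
  x = 1: rhs = 0, matching y values: 0 (1 points).
  x = 2: rhs = 5, matching y values: none (0 points).
  x = 3: rhs = 1, matching y values: 1, 6 (2 points).
  x = 4: rhs = 1, matching y values: 1, 6 (2 points).
  x = 5: rhs = 4, matching y values: 2, 5 (2 points).
  x = 6: rhs = 2, matching y values: 3, 4 (2 points).
Total affine count: 11.
Full point count |E(F_7)| = 11 + 1 = 12.
Hasse bound: |12 − (7+1)| = |4| = 4 ≤ 2√7 ≈ 5.2915 ✓.


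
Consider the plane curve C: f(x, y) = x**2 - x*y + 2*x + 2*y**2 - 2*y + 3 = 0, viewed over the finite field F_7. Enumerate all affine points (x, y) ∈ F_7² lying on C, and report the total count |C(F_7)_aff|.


Affine F_7-points: {(0, 2), (0, 6), (3, 3), (4, 4), (4, 6), (5, 3), (5, 4)}; count = 7.

For each of the 49 pairs (x, y) ∈ F_7², evaluate f(x, y) mod 7. Record the zeros.
  x = 0: [0↦3, 1↦3, 2↦0, 3↦1, 4↦6, 5↦1, 6↦0]  zeros at y ∈ {2, 6}
  x = 1: [0↦6, 1↦5, 2↦1, 3↦1, 4↦5, 5↦6, 6↦4]  zeros at y ∈ ∅
  x = 2: [0↦4, 1↦2, 2↦4, 3↦3, 4↦6, 5↦6, 6↦3]  zeros at y ∈ ∅
  x = 3: [0↦4, 1↦1, 2↦2, 3↦0, 4↦2, 5↦1, 6↦4]  zeros at y ∈ {3}
  x = 4: [0↦6, 1↦2, 2↦2, 3↦6, 4↦0, 5↦5, 6↦0]  zeros at y ∈ {4, 6}
  x = 5: [0↦3, 1↦5, 2↦4, 3↦0, 4↦0, 5↦4, 6↦5]  zeros at y ∈ {3, 4}
  x = 6: [0↦2, 1↦3, 2↦1, 3↦3, 4↦2, 5↦5, 6↦5]  zeros at y ∈ ∅
Collecting zeros: affine points = {(0, 2), (0, 6), (3, 3), (4, 4), (4, 6), (5, 3), (5, 4)}.
Total count |C(F_7)_aff| = 7.


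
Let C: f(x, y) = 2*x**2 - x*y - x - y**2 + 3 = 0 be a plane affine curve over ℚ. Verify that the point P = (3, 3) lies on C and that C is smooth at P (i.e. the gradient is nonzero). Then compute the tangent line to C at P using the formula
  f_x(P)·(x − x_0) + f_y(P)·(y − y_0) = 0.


Tangent line at P: 8*x - 9*y + 3 = 0.

Step 1: f(3, 3) = 0, so P lies on C.
Step 2: partial derivatives
  f_x(x, y) = 4*x - y - 1, f_y(x, y) = -x - 2*y.
  f_x(P) = 8, f_y(P) = -9 (gradient nonzero, so P is smooth).
Step 3: tangent line at P: 8·(x − 3) + -9·(y − 3) = 0.
Expanding: 8*x - 9*y + 3 = 0.


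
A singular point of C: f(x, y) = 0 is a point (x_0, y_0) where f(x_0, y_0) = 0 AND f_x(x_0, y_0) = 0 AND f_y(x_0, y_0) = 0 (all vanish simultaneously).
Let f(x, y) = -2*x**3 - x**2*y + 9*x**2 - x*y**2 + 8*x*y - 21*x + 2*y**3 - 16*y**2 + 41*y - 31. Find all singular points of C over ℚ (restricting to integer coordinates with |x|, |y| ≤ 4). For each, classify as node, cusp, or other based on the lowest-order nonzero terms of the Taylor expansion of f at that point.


Singular points: {(1, 3)}; classification: cusp.

Compute partial derivatives:
  f_x = -6*x**2 - 2*x*y + 18*x - y**2 + 8*y - 21.
  f_y = -x**2 - 2*x*y + 8*x + 6*y**2 - 32*y + 41.
Scan x_0 ∈ {−4, ..., 4}. For each x_0, f_y(x_0, y) is a polynomial in y; find its integer roots y ∈ {−4, ..., 4}, then test f_x and f at those candidates.
  x = -4: f_y(-4, y) = 6*y**2 - 24*y - 7; no integer root y with |y| ≤ 4.
  x = -3: f_y(-3, y) = 6*y**2 - 26*y + 8; vanishes at y ∈ {4}. (-3, 4): f_x = -89 ≠ 0.
  x = -2: f_y(-2, y) = 6*y**2 - 28*y + 21; no integer root y with |y| ≤ 4.
  x = -1: f_y(-1, y) = 6*y**2 - 30*y + 32; no integer root y with |y| ≤ 4.
  x = 0: f_y(0, y) = 6*y**2 - 32*y + 41; no integer root y with |y| ≤ 4.
  x = 1: f_y(1, y) = 6*y**2 - 34*y + 48; vanishes at y ∈ {3}. (1, 3): f_x = 0, f = 0 — SINGULAR.
  x = 2: f_y(2, y) = 6*y**2 - 36*y + 53; no integer root y with |y| ≤ 4.
  x = 3: f_y(3, y) = 6*y**2 - 38*y + 56; vanishes at y ∈ {4}. (3, 4): f_x = -29 ≠ 0.
  x = 4: f_y(4, y) = 6*y**2 - 40*y + 57; no integer root y with |y| ≤ 4.
Only singular point on the grid: (1, 3).
Classify: substitute x = 1 + u, y = 3 + v and expand: f = -2*u**3 - u**2*v - u*v**2 + 2*v**3 + v**2.
No constant or linear terms (consistent with a singular point). Quadratic part: v**2. Cubic part: -2*u**3 - u**2*v - u*v**2 + 2*v**3.
The quadratic part v**2 is a perfect square, so there is a single (double) tangent line v = 0, i.e. y = 3. Restricting the cubic part to that line (v = 0) leaves -2*u**3 ≠ 0, so f is not divisible by v and the branch is v² ≈ 2*u**3 to lowest order — this is a cusp.
Classification: cusp.


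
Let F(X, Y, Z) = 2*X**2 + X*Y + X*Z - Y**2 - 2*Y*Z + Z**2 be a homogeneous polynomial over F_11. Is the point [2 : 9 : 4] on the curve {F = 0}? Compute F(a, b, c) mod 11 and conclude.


F(2,9,4) ≡ 7 (mod 11); P is NOT on the curve.

Evaluate F(2, 9, 4) term-by-term (mod 11).
  2*X**2 ↦ 2·4·1·1 = 8
  X*Y ↦ 1·2·9·1 = 18
  X*Z ↦ 1·2·1·4 = 8
  -Y**2 ↦ -1·1·81·1 = -81
  -2*Y*Z ↦ -2·1·9·4 = -72
  Z**2 ↦ 1·1·1·16 = 16
Sum: F(2, 9, 4) = (8) + (18) + (8) + (-81) + (-72) + (16) = -103.
Reducing mod 11: -103 ≡ 7 (mod 11).
Since F(a, b, c) ≡ 7 ≠ 0 (mod 11), P does NOT lie on the curve.


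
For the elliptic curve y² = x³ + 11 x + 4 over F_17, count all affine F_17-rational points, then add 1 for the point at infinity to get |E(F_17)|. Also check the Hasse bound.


Affine points = {(0, 2), (0, 15), (1, 4), (1, 13), (2, 0), (3, 8), (3, 9), (7, 4), (7, 13), (8, 3), (8, 14), (9, 4), (9, 13), (10, 3), (10, 14), (13, 7), (13, 10), (15, 5), (15, 12), (16, 3), (16, 14)}; affine count = 21; |E(F_17)| = 22.

Discriminant check: Δ ∝ 4a³ + 27b² = 4·11³ + 27·4² = 4·1331 + 27·16 ≡ 10 (mod 17). Nonzero ⇒ E is nonsingular.
For each x ∈ F_17, compute rhs = x³ + 11·x + 4 mod 17, then count y ∈ F_17 with y² ≡ rhs.
  x = 0: rhs = 4, matching y values: 2, 15 (2 points).
  x = 1: rhs = 16, matching y values: 4, 13 (2 points).
  x = 2: rhs = 0, matching y values: 0 (1 points).
  x = 3: rhs = 13, matching y values: 8, 9 (2 points).
  x = 4: rhs = 10, matching y values: none (0 points).
  x = 5: rhs = 14, matching y values: none (0 points).
  x = 6: rhs = 14, matching y values: none (0 points).
  x = 7: rhs = 16, matching y values: 4, 13 (2 points).
  x = 8: rhs = 9, matching y values: 3, 14 (2 points).
  x = 9: rhs = 16, matching y values: 4, 13 (2 points).
  x = 10: rhs = 9, matching y values: 3, 14 (2 points).
  x = 11: rhs = 11, matching y values: none (0 points).
  x = 12: rhs = 11, matching y values: none (0 points).
  x = 13: rhs = 15, matching y values: 7, 10 (2 points).
  x = 14: rhs = 12, matching y values: none (0 points).
  x = 15: rhs = 8, matching y values: 5, 12 (2 points).
  x = 16: rhs = 9, matching y values: 3, 14 (2 points).
Total affine count: 21.
Full point count |E(F_17)| = 21 + 1 = 22.
Hasse bound: |22 − (17+1)| = |4| = 4 ≤ 2√17 ≈ 8.2462 ✓.


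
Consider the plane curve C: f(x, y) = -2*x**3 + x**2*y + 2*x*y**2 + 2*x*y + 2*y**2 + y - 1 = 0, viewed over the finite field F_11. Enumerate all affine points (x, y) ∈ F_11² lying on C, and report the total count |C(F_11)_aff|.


Affine F_11-points: {(0, 6), (0, 10), (1, 4), (1, 6), (2, 6), (2, 9), (3, 0), (3, 9), (5, 9), (5, 10), (7, 2), (7, 5), (9, 3)}; count = 13.

For each of the 121 pairs (x, y) ∈ F_11², evaluate f(x, y) mod 11. Record the zeros.
  x = 0: [0↦10, 1↦2, 2↦9, 3↦9, 4↦2, 5↦10, 6↦0, 7↦5, 8↦3, 9↦5, 10↦0]  zeros at y ∈ {6, 10}
  x = 1: [0↦8, 1↦5, 2↦10, 3↦1, 4↦0, 5↦7, 6↦0, 7↦1, 8↦10, 9↦5, 10↦8]  zeros at y ∈ {4, 6}
  x = 2: [0↦5, 1↦9, 2↦3, 3↦9, 4↦5, 5↦2, 6↦0, 7↦10, 8↦10, 9↦0, 10↦2]  zeros at y ∈ {6, 9}
  x = 3: [0↦0, 1↦2, 2↦9, 3↦10, 4↦5, 5↦5, 6↦10, 7↦9, 8↦2, 9↦0, 10↦3]  zeros at y ∈ {0, 9}
  x = 4: [0↦3, 1↦5, 2↦5, 3↦3, 4↦10, 5↦4, 6↦7, 7↦8, 8↦7, 9↦4, 10↦10]  zeros at y ∈ ∅
  x = 5: [0↦2, 1↦6, 2↦1, 3↦9, 4↦8, 5↦9, 6↦1, 7↦6, 8↦2, 9↦0, 10↦0]  zeros at y ∈ {9, 10}
  x = 6: [0↦7, 1↦4, 2↦7, 3↦5, 4↦9, 5↦8, 6↦2, 7↦2, 8↦8, 9↦9, 10↦5]  zeros at y ∈ ∅
  x = 7: [0↦6, 1↦9, 2↦0, 3↦1, 4↦1, 5↦0, 6↦9, 7↦6, 8↦2, 9↦8, 10↦2]  zeros at y ∈ {2, 5}
  x = 8: [0↦9, 1↦9, 2↦1, 3↦7, 4↦5, 5↦6, 6↦10, 7↦6, 8↦5, 9↦7, 10↦1]  zeros at y ∈ ∅
  x = 9: [0↦4, 1↦3, 2↦9, 3↦0, 4↦9, 5↦3, 6↦4, 7↦1, 8↦5, 9↦5, 10↦1]  zeros at y ∈ {3}
  x = 10: [0↦1, 1↦1, 2↦1, 3↦1, 4↦1, 5↦1, 6↦1, 7↦1, 8↦1, 9↦1, 10↦1]  zeros at y ∈ ∅
Collecting zeros: affine points = {(0, 6), (0, 10), (1, 4), (1, 6), (2, 6), (2, 9), (3, 0), (3, 9), (5, 9), (5, 10), (7, 2), (7, 5), (9, 3)}.
Total count |C(F_11)_aff| = 13.


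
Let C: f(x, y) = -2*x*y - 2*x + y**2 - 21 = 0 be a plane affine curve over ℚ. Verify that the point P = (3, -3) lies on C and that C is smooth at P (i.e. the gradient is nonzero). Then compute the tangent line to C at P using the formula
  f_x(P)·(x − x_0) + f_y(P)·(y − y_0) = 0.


Tangent line at P: 4*x - 12*y - 48 = 0.

Step 1: f(3, -3) = 0, so P lies on C.
Step 2: partial derivatives
  f_x(x, y) = -2*y - 2, f_y(x, y) = -2*x + 2*y.
  f_x(P) = 4, f_y(P) = -12 (gradient nonzero, so P is smooth).
Step 3: tangent line at P: 4·(x − 3) + -12·(y − -3) = 0.
Expanding: 4*x - 12*y - 48 = 0.


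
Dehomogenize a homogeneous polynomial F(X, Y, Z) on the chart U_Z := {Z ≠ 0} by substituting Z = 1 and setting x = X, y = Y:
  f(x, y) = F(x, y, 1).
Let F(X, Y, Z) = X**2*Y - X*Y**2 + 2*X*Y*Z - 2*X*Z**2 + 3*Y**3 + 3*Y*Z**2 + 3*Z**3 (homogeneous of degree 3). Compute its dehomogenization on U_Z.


f(x, y) = x**2*y - x*y**2 + 2*x*y - 2*x + 3*y**3 + 3*y + 3

On U_Z we set Z = 1. Each monomial c·X^i·Y^j·Z^k in F becomes c·x^i·y^j·1^k = c·x^i·y^j.
Substituting Z = 1: F(X, Y, 1) = x**2*y - x*y**2 + 2*x*y - 2*x + 3*y**3 + 3*y + 3.
Note: deg(f) ≤ deg(F) = 3; strict inequality happens when F is divisible by Z (lost terms).


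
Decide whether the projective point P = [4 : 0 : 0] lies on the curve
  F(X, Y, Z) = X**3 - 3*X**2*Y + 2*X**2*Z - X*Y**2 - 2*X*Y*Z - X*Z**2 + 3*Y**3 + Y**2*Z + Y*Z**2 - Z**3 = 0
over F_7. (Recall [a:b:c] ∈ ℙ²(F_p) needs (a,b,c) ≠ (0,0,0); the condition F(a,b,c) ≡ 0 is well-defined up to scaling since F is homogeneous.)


F(4,0,0) ≡ 1 (mod 7); P is NOT on the curve.

Evaluate F(4, 0, 0) term-by-term (mod 7).
  X**3 ↦ 1·64·1·1 = 64
  -3*X**2*Y ↦ -3·16·0·1 = 0
  2*X**2*Z ↦ 2·16·1·0 = 0
  -X*Y**2 ↦ -1·4·0·1 = 0
  -2*X*Y*Z ↦ -2·4·0·0 = 0
  -X*Z**2 ↦ -1·4·1·0 = 0
  3*Y**3 ↦ 3·1·0·1 = 0
  Y**2*Z ↦ 1·1·0·0 = 0
  Y*Z**2 ↦ 1·1·0·0 = 0
  -Z**3 ↦ -1·1·1·0 = 0
Sum: F(4, 0, 0) = (64) + (0) + (0) + (0) + (0) + (0) + (0) + (0) + (0) + (0) = 64.
Reducing mod 7: 64 ≡ 1 (mod 7).
Since F(a, b, c) ≡ 1 ≠ 0 (mod 7), P does NOT lie on the curve.


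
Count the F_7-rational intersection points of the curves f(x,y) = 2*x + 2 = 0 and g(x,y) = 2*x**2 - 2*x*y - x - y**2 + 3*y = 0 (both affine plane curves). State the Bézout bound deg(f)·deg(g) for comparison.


Common zeros: {(6, 1), (6, 4)}; count = 2; Bézout bound = 2.

deg(f) = 1, deg(g) = 2, so Bézout bound = 2.
Scan x ∈ F_7. For each x, list the y ∈ F_7 with f(x, y) ≡ 0 and those with g(x, y) ≡ 0 (mod 7); the common zeros in that column are the intersection.
  x = 0: f ≡ 0 at y ∈ ∅; g ≡ 0 at y ∈ {0, 3}; common: ∅.
  x = 1: f ≡ 0 at y ∈ ∅; g ≡ 0 at y ∈ ∅; common: ∅.
  x = 2: f ≡ 0 at y ∈ ∅; g ≡ 0 at y ∈ {2, 4}; common: ∅.
  x = 3: f ≡ 0 at y ∈ ∅; g ≡ 0 at y ∈ ∅; common: ∅.
  x = 4: f ≡ 0 at y ∈ ∅; g ≡ 0 at y ∈ {0, 2}; common: ∅.
  x = 5: f ≡ 0 at y ∈ ∅; g ≡ 0 at y ∈ ∅; common: ∅.
  x = 6: f ≡ 0 at y ∈ {0, 1, 2, 3, 4, 5, 6}; g ≡ 0 at y ∈ {1, 4}; common: {1, 4}.
Collecting: common zeros = {(6, 1), (6, 4)}, so the count is 2.
Comparison with the Bézout bound: 2 ≤ 2 = deg(f)·deg(g), as expected for curves with no common component (the bound is attained).


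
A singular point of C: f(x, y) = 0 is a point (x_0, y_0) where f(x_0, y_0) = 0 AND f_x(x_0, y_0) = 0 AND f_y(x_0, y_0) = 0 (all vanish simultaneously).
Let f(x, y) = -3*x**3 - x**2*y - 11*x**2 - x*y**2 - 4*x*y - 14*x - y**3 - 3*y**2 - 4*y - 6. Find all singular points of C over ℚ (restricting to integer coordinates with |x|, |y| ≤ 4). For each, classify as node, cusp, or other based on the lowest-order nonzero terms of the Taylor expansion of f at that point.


Singular points: {(-1, -1)}; classification: node.

Compute partial derivatives:
  f_x = -9*x**2 - 2*x*y - 22*x - y**2 - 4*y - 14.
  f_y = -x**2 - 2*x*y - 4*x - 3*y**2 - 6*y - 4.
Scan x_0 ∈ {−4, ..., 4}. For each x_0, f_y(x_0, y) is a polynomial in y; find its integer roots y ∈ {−4, ..., 4}, then test f_x and f at those candidates.
  x = -4: f_y(-4, y) = -3*y**2 + 2*y - 4; no integer root y with |y| ≤ 4.
  x = -3: f_y(-3, y) = -3*y**2 - 1; no integer root y with |y| ≤ 4.
  x = -2: f_y(-2, y) = -3*y**2 - 2*y; vanishes at y ∈ {0}. (-2, 0): f_x = -6 ≠ 0.
  x = -1: f_y(-1, y) = -3*y**2 - 4*y - 1; vanishes at y ∈ {-1}. (-1, -1): f_x = 0, f = 0 — SINGULAR.
  x = 0: f_y(0, y) = -3*y**2 - 6*y - 4; no integer root y with |y| ≤ 4.
  x = 1: f_y(1, y) = -3*y**2 - 8*y - 9; no integer root y with |y| ≤ 4.
  x = 2: f_y(2, y) = -3*y**2 - 10*y - 16; no integer root y with |y| ≤ 4.
  x = 3: f_y(3, y) = -3*y**2 - 12*y - 25; no integer root y with |y| ≤ 4.
  x = 4: f_y(4, y) = -3*y**2 - 14*y - 36; no integer root y with |y| ≤ 4.
Only singular point on the grid: (-1, -1).
Classify: substitute x = -1 + u, y = -1 + v and expand: f = -3*u**3 - u**2*v - u**2 - u*v**2 - v**3 + v**2.
No constant or linear terms (consistent with a singular point). Quadratic part: -u**2 + v**2. Cubic part: -3*u**3 - u**2*v - u*v**2 - v**3.
The quadratic part v**2 - u**2 = (v − u)(v + u) splits into two distinct linear factors, so there are two distinct tangent lines y − -1 = ±(x − -1) — this is a node (ordinary double point).
Classification: node.


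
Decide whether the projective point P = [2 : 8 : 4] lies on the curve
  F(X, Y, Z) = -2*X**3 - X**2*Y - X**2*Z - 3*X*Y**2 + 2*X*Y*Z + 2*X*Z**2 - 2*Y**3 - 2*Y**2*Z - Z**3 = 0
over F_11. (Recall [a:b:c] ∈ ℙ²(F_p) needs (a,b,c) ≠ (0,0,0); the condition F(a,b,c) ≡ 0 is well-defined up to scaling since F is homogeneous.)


F(2,8,4) ≡ 3 (mod 11); P is NOT on the curve.

Evaluate F(2, 8, 4) term-by-term (mod 11).
  -2*X**3 ↦ -2·8·1·1 = -16
  -X**2*Y ↦ -1·4·8·1 = -32
  -X**2*Z ↦ -1·4·1·4 = -16
  -3*X*Y**2 ↦ -3·2·64·1 = -384
  2*X*Y*Z ↦ 2·2·8·4 = 128
  2*X*Z**2 ↦ 2·2·1·16 = 64
  -2*Y**3 ↦ -2·1·512·1 = -1024
  -2*Y**2*Z ↦ -2·1·64·4 = -512
  -Z**3 ↦ -1·1·1·64 = -64
Sum: F(2, 8, 4) = (-16) + (-32) + (-16) + (-384) + (128) + (64) + (-1024) + (-512) + (-64) = -1856.
Reducing mod 11: -1856 ≡ 3 (mod 11).
Since F(a, b, c) ≡ 3 ≠ 0 (mod 11), P does NOT lie on the curve.


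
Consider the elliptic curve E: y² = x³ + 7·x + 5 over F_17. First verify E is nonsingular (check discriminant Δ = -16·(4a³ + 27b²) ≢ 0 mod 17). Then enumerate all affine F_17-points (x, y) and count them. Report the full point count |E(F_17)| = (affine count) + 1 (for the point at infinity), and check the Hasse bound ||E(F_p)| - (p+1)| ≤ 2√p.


Affine points = {(1, 8), (1, 9), (3, 6), (3, 11), (6, 5), (6, 12), (9, 7), (9, 10), (10, 2), (10, 15), (11, 6), (11, 11), (12, 7), (12, 10), (13, 7), (13, 10), (14, 5), (14, 12), (15, 0)}; affine count = 19; |E(F_17)| = 20.

Discriminant check: Δ ∝ 4a³ + 27b² = 4·7³ + 27·5² = 4·343 + 27·25 ≡ 7 (mod 17). Nonzero ⇒ E is nonsingular.
For each x ∈ F_17, compute rhs = x³ + 7·x + 5 mod 17, then count y ∈ F_17 with y² ≡ rhs.
  x = 0: rhs = 5, matching y values: none (0 points).
  x = 1: rhs = 13, matching y values: 8, 9 (2 points).
  x = 2: rhs = 10, matching y values: none (0 points).
  x = 3: rhs = 2, matching y values: 6, 11 (2 points).
  x = 4: rhs = 12, matching y values: none (0 points).
  x = 5: rhs = 12, matching y values: none (0 points).
  x = 6: rhs = 8, matching y values: 5, 12 (2 points).
  x = 7: rhs = 6, matching y values: none (0 points).
  x = 8: rhs = 12, matching y values: none (0 points).
  x = 9: rhs = 15, matching y values: 7, 10 (2 points).
  x = 10: rhs = 4, matching y values: 2, 15 (2 points).
  x = 11: rhs = 2, matching y values: 6, 11 (2 points).
  x = 12: rhs = 15, matching y values: 7, 10 (2 points).
  x = 13: rhs = 15, matching y values: 7, 10 (2 points).
  x = 14: rhs = 8, matching y values: 5, 12 (2 points).
  x = 15: rhs = 0, matching y values: 0 (1 points).
  x = 16: rhs = 14, matching y values: none (0 points).
Total affine count: 19.
Full point count |E(F_17)| = 19 + 1 = 20.
Hasse bound: |20 − (17+1)| = |2| = 2 ≤ 2√17 ≈ 8.2462 ✓.


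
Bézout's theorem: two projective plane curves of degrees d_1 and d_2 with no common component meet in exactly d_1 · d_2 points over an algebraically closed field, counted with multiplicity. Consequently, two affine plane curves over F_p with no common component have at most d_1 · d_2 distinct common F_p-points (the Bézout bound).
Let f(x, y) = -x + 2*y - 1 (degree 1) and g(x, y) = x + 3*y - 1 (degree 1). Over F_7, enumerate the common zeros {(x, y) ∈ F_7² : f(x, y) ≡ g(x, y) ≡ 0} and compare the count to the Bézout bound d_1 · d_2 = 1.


Common zeros: {(4, 6)}; count = 1; Bézout bound = 1.

deg(f) = 1, deg(g) = 1, so Bézout bound = 1.
Scan x ∈ F_7. For each x, list the y ∈ F_7 with f(x, y) ≡ 0 and those with g(x, y) ≡ 0 (mod 7); the common zeros in that column are the intersection.
  x = 0: f ≡ 0 at y ∈ {4}; g ≡ 0 at y ∈ {5}; common: ∅.
  x = 1: f ≡ 0 at y ∈ {1}; g ≡ 0 at y ∈ {0}; common: ∅.
  x = 2: f ≡ 0 at y ∈ {5}; g ≡ 0 at y ∈ {2}; common: ∅.
  x = 3: f ≡ 0 at y ∈ {2}; g ≡ 0 at y ∈ {4}; common: ∅.
  x = 4: f ≡ 0 at y ∈ {6}; g ≡ 0 at y ∈ {6}; common: {6}.
  x = 5: f ≡ 0 at y ∈ {3}; g ≡ 0 at y ∈ {1}; common: ∅.
  x = 6: f ≡ 0 at y ∈ {0}; g ≡ 0 at y ∈ {3}; common: ∅.
Collecting: common zeros = {(4, 6)}, so the count is 1.
Comparison with the Bézout bound: 1 ≤ 1 = deg(f)·deg(g), as expected for curves with no common component (the bound is attained).


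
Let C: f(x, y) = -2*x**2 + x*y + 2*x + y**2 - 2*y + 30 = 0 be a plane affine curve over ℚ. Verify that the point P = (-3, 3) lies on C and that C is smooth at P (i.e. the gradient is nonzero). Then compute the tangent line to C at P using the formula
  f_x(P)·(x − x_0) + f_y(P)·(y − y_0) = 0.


Tangent line at P: 17*x + y + 48 = 0.

Step 1: f(-3, 3) = 0, so P lies on C.
Step 2: partial derivatives
  f_x(x, y) = -4*x + y + 2, f_y(x, y) = x + 2*y - 2.
  f_x(P) = 17, f_y(P) = 1 (gradient nonzero, so P is smooth).
Step 3: tangent line at P: 17·(x − -3) + 1·(y − 3) = 0.
Expanding: 17*x + y + 48 = 0.


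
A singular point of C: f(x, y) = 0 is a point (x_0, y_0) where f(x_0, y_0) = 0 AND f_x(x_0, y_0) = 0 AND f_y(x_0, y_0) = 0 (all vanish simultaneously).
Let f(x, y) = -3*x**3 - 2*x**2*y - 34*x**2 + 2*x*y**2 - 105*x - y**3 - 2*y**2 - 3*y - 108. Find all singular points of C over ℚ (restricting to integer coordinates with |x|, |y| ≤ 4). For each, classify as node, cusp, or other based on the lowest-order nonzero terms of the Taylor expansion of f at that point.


Singular points: {(-3, -3)}; classification: node.

Compute partial derivatives:
  f_x = -9*x**2 - 4*x*y - 68*x + 2*y**2 - 105.
  f_y = -2*x**2 + 4*x*y - 3*y**2 - 4*y - 3.
Scan x_0 ∈ {−4, ..., 4}. For each x_0, f_y(x_0, y) is a polynomial in y; find its integer roots y ∈ {−4, ..., 4}, then test f_x and f at those candidates.
  x = -4: f_y(-4, y) = -3*y**2 - 20*y - 35; no integer root y with |y| ≤ 4.
  x = -3: f_y(-3, y) = -3*y**2 - 16*y - 21; vanishes at y ∈ {-3}. (-3, -3): f_x = 0, f = 0 — SINGULAR.
  x = -2: f_y(-2, y) = -3*y**2 - 12*y - 11; no integer root y with |y| ≤ 4.
  x = -1: f_y(-1, y) = -3*y**2 - 8*y - 5; vanishes at y ∈ {-1}. (-1, -1): f_x = -48 ≠ 0.
  x = 0: f_y(0, y) = -3*y**2 - 4*y - 3; no integer root y with |y| ≤ 4.
  x = 1: f_y(1, y) = -3*y**2 - 5; no integer root y with |y| ≤ 4.
  x = 2: f_y(2, y) = -3*y**2 + 4*y - 11; no integer root y with |y| ≤ 4.
  x = 3: f_y(3, y) = -3*y**2 + 8*y - 21; no integer root y with |y| ≤ 4.
  x = 4: f_y(4, y) = -3*y**2 + 12*y - 35; no integer root y with |y| ≤ 4.
Only singular point on the grid: (-3, -3).
Classify: substitute x = -3 + u, y = -3 + v and expand: f = -3*u**3 - 2*u**2*v - u**2 + 2*u*v**2 - v**3 + v**2.
No constant or linear terms (consistent with a singular point). Quadratic part: -u**2 + v**2. Cubic part: -3*u**3 - 2*u**2*v + 2*u*v**2 - v**3.
The quadratic part v**2 - u**2 = (v − u)(v + u) splits into two distinct linear factors, so there are two distinct tangent lines y − -3 = ±(x − -3) — this is a node (ordinary double point).
Classification: node.


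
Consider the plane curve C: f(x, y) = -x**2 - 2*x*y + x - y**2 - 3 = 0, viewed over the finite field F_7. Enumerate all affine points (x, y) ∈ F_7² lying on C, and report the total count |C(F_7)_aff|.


Affine F_7-points: {(0, 2), (0, 5), (3, 4), (4, 2), (4, 4), (5, 5), (5, 6)}; count = 7.

For each of the 49 pairs (x, y) ∈ F_7², evaluate f(x, y) mod 7. Record the zeros.
  x = 0: [0↦4, 1↦3, 2↦0, 3↦2, 4↦2, 5↦0, 6↦3]  zeros at y ∈ {2, 5}
  x = 1: [0↦4, 1↦1, 2↦3, 3↦3, 4↦1, 5↦4, 6↦5]  zeros at y ∈ ∅
  x = 2: [0↦2, 1↦4, 2↦4, 3↦2, 4↦5, 5↦6, 6↦5]  zeros at y ∈ ∅
  x = 3: [0↦5, 1↦5, 2↦3, 3↦6, 4↦0, 5↦6, 6↦3]  zeros at y ∈ {4}
  x = 4: [0↦6, 1↦4, 2↦0, 3↦1, 4↦0, 5↦4, 6↦6]  zeros at y ∈ {2, 4}
  x = 5: [0↦5, 1↦1, 2↦2, 3↦1, 4↦5, 5↦0, 6↦0]  zeros at y ∈ {5, 6}
  x = 6: [0↦2, 1↦3, 2↦2, 3↦6, 4↦1, 5↦1, 6↦6]  zeros at y ∈ ∅
Collecting zeros: affine points = {(0, 2), (0, 5), (3, 4), (4, 2), (4, 4), (5, 5), (5, 6)}.
Total count |C(F_7)_aff| = 7.


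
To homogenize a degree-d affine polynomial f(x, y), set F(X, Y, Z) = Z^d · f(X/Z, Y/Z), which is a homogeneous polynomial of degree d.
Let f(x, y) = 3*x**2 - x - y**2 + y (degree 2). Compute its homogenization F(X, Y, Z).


F(X, Y, Z) = 3*X**2 - X*Z - Y**2 + Y*Z

deg(f) = 2.
Substitute x = X/Z, y = Y/Z into f, then multiply by Z^2.
  monomial 3·x^2·y^0 ↦ 3·X^2·Y^0·Z^0.
  monomial -1·x^1·y^0 ↦ -1·X^1·Y^0·Z^1.
  monomial -1·x^0·y^2 ↦ -1·X^0·Y^2·Z^0.
  monomial 1·x^0·y^1 ↦ 1·X^0·Y^1·Z^1.
Collecting: F(X, Y, Z) = 3*X**2 - X*Z - Y**2 + Y*Z.


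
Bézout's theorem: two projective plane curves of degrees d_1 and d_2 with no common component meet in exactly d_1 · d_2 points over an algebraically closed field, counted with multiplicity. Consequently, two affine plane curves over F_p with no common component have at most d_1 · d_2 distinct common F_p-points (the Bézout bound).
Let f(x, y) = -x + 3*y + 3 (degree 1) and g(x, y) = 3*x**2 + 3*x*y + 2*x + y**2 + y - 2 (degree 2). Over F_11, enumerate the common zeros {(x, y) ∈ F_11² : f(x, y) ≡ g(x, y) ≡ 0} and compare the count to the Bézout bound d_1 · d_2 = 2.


Common zeros: {(5, 8), (9, 2)}; count = 2; Bézout bound = 2.

deg(f) = 1, deg(g) = 2, so Bézout bound = 2.
Scan x ∈ F_11. For each x, list the y ∈ F_11 with f(x, y) ≡ 0 and those with g(x, y) ≡ 0 (mod 11); the common zeros in that column are the intersection.
  x = 0: f ≡ 0 at y ∈ {10}; g ≡ 0 at y ∈ {1, 9}; common: ∅.
  x = 1: f ≡ 0 at y ∈ {3}; g ≡ 0 at y ∈ {8, 10}; common: ∅.
  x = 2: f ≡ 0 at y ∈ {7}; g ≡ 0 at y ∈ {1, 3}; common: ∅.
  x = 3: f ≡ 0 at y ∈ {0}; g ≡ 0 at y ∈ {2, 10}; common: ∅.
  x = 4: f ≡ 0 at y ∈ {4}; g ≡ 0 at y ∈ ∅; common: ∅.
  x = 5: f ≡ 0 at y ∈ {8}; g ≡ 0 at y ∈ {8, 9}; common: {8}.
  x = 6: f ≡ 0 at y ∈ {1}; g ≡ 0 at y ∈ ∅; common: ∅.
  x = 7: f ≡ 0 at y ∈ {5}; g ≡ 0 at y ∈ ∅; common: ∅.
  x = 8: f ≡ 0 at y ∈ {9}; g ≡ 0 at y ∈ ∅; common: ∅.
  x = 9: f ≡ 0 at y ∈ {2}; g ≡ 0 at y ∈ {2, 3}; common: {2}.
  x = 10: f ≡ 0 at y ∈ {6}; g ≡ 0 at y ∈ ∅; common: ∅.
Collecting: common zeros = {(5, 8), (9, 2)}, so the count is 2.
Comparison with the Bézout bound: 2 ≤ 2 = deg(f)·deg(g), as expected for curves with no common component (the bound is attained).


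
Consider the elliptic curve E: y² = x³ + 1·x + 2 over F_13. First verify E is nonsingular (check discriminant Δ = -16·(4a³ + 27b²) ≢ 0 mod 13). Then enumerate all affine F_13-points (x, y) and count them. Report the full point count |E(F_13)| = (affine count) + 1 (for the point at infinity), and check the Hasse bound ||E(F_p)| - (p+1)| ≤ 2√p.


Affine points = {(1, 2), (1, 11), (2, 5), (2, 8), (6, 4), (6, 9), (7, 1), (7, 12), (9, 5), (9, 8), (12, 0)}; affine count = 11; |E(F_13)| = 12.

Discriminant check: Δ ∝ 4a³ + 27b² = 4·1³ + 27·2² = 4·1 + 27·4 ≡ 8 (mod 13). Nonzero ⇒ E is nonsingular.
For each x ∈ F_13, compute rhs = x³ + 1·x + 2 mod 13, then count y ∈ F_13 with y² ≡ rhs.
  x = 0: rhs = 2, matching y values: none (0 points).
  x = 1: rhs = 4, matching y values: 2, 11 (2 points).
  x = 2: rhs = 12, matching y values: 5, 8 (2 points).
  x = 3: rhs = 6, matching y values: none (0 points).
  x = 4: rhs = 5, matching y values: none (0 points).
  x = 5: rhs = 2, matching y values: none (0 points).
  x = 6: rhs = 3, matching y values: 4, 9 (2 points).
  x = 7: rhs = 1, matching y values: 1, 12 (2 points).
  x = 8: rhs = 2, matching y values: none (0 points).
  x = 9: rhs = 12, matching y values: 5, 8 (2 points).
  x = 10: rhs = 11, matching y values: none (0 points).
  x = 11: rhs = 5, matching y values: none (0 points).
  x = 12: rhs = 0, matching y values: 0 (1 points).
Total affine count: 11.
Full point count |E(F_13)| = 11 + 1 = 12.
Hasse bound: |12 − (13+1)| = |-2| = 2 ≤ 2√13 ≈ 7.2111 ✓.


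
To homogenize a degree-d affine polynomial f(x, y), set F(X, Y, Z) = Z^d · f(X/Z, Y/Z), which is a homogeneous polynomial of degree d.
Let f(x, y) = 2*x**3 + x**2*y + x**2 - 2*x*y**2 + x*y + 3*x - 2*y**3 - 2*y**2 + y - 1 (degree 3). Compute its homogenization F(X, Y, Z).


F(X, Y, Z) = 2*X**3 + X**2*Y + X**2*Z - 2*X*Y**2 + X*Y*Z + 3*X*Z**2 - 2*Y**3 - 2*Y**2*Z + Y*Z**2 - Z**3

deg(f) = 3.
Substitute x = X/Z, y = Y/Z into f, then multiply by Z^3.
  monomial 2·x^3·y^0 ↦ 2·X^3·Y^0·Z^0.
  monomial 1·x^2·y^1 ↦ 1·X^2·Y^1·Z^0.
  monomial 1·x^2·y^0 ↦ 1·X^2·Y^0·Z^1.
  monomial -2·x^1·y^2 ↦ -2·X^1·Y^2·Z^0.
  monomial 1·x^1·y^1 ↦ 1·X^1·Y^1·Z^1.
  monomial 3·x^1·y^0 ↦ 3·X^1·Y^0·Z^2.
  monomial -2·x^0·y^3 ↦ -2·X^0·Y^3·Z^0.
  monomial -2·x^0·y^2 ↦ -2·X^0·Y^2·Z^1.
  monomial 1·x^0·y^1 ↦ 1·X^0·Y^1·Z^2.
  monomial -1·x^0·y^0 ↦ -1·X^0·Y^0·Z^3.
Collecting: F(X, Y, Z) = 2*X**3 + X**2*Y + X**2*Z - 2*X*Y**2 + X*Y*Z + 3*X*Z**2 - 2*Y**3 - 2*Y**2*Z + Y*Z**2 - Z**3.


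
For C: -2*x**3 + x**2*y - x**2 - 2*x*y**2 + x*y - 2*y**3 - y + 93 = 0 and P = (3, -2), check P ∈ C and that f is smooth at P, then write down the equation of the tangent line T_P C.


Tangent line at P: -82*x + 11*y + 268 = 0.

Step 1: f(3, -2) = 0, so P lies on C.
Step 2: partial derivatives
  f_x(x, y) = -6*x**2 + 2*x*y - 2*x - 2*y**2 + y, f_y(x, y) = x**2 - 4*x*y + x - 6*y**2 - 1.
  f_x(P) = -82, f_y(P) = 11 (gradient nonzero, so P is smooth).
Step 3: tangent line at P: -82·(x − 3) + 11·(y − -2) = 0.
Expanding: -82*x + 11*y + 268 = 0.


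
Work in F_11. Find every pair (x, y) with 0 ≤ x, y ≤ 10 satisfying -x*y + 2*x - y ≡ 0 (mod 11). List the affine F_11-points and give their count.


Affine F_11-points: {(0, 0), (1, 1), (2, 5), (3, 7), (4, 6), (5, 9), (6, 8), (7, 10), (8, 3), (9, 4)}; count = 10.

For each of the 121 pairs (x, y) ∈ F_11², evaluate f(x, y) mod 11. Record the zeros.
  x = 0: [0↦0, 1↦10, 2↦9, 3↦8, 4↦7, 5↦6, 6↦5, 7↦4, 8↦3, 9↦2, 10↦1]  zeros at y ∈ {0}
  x = 1: [0↦2, 1↦0, 2↦9, 3↦7, 4↦5, 5↦3, 6↦1, 7↦10, 8↦8, 9↦6, 10↦4]  zeros at y ∈ {1}
  x = 2: [0↦4, 1↦1, 2↦9, 3↦6, 4↦3, 5↦0, 6↦8, 7↦5, 8↦2, 9↦10, 10↦7]  zeros at y ∈ {5}
  x = 3: [0↦6, 1↦2, 2↦9, 3↦5, 4↦1, 5↦8, 6↦4, 7↦0, 8↦7, 9↦3, 10↦10]  zeros at y ∈ {7}
  x = 4: [0↦8, 1↦3, 2↦9, 3↦4, 4↦10, 5↦5, 6↦0, 7↦6, 8↦1, 9↦7, 10↦2]  zeros at y ∈ {6}
  x = 5: [0↦10, 1↦4, 2↦9, 3↦3, 4↦8, 5↦2, 6↦7, 7↦1, 8↦6, 9↦0, 10↦5]  zeros at y ∈ {9}
  x = 6: [0↦1, 1↦5, 2↦9, 3↦2, 4↦6, 5↦10, 6↦3, 7↦7, 8↦0, 9↦4, 10↦8]  zeros at y ∈ {8}
  x = 7: [0↦3, 1↦6, 2↦9, 3↦1, 4↦4, 5↦7, 6↦10, 7↦2, 8↦5, 9↦8, 10↦0]  zeros at y ∈ {10}
  x = 8: [0↦5, 1↦7, 2↦9, 3↦0, 4↦2, 5↦4, 6↦6, 7↦8, 8↦10, 9↦1, 10↦3]  zeros at y ∈ {3}
  x = 9: [0↦7, 1↦8, 2↦9, 3↦10, 4↦0, 5↦1, 6↦2, 7↦3, 8↦4, 9↦5, 10↦6]  zeros at y ∈ {4}
  x = 10: [0↦9, 1↦9, 2↦9, 3↦9, 4↦9, 5↦9, 6↦9, 7↦9, 8↦9, 9↦9, 10↦9]  zeros at y ∈ ∅
Collecting zeros: affine points = {(0, 0), (1, 1), (2, 5), (3, 7), (4, 6), (5, 9), (6, 8), (7, 10), (8, 3), (9, 4)}.
Total count |C(F_11)_aff| = 10.


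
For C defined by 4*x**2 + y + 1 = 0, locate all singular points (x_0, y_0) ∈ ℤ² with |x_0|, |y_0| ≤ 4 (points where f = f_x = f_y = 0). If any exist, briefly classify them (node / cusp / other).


No singular points in the scanned grid; C is smooth there.

Compute partial derivatives:
  f_x = 8*x.
  f_y = 1.
f_y = 1 is a nonzero constant, so f_y never vanishes: no point (x, y) can satisfy f = f_x = f_y = 0. In particular no (x, y) ∈ {−4, ..., 4}² is singular; the curve is smooth.


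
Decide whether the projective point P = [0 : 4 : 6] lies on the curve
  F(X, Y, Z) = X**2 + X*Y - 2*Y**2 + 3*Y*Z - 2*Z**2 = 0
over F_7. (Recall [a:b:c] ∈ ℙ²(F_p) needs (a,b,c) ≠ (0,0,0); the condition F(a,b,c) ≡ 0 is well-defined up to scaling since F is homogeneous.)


F(0,4,6) ≡ 3 (mod 7); P is NOT on the curve.

Evaluate F(0, 4, 6) term-by-term (mod 7).
  X**2 ↦ 1·0·1·1 = 0
  X*Y ↦ 1·0·4·1 = 0
  -2*Y**2 ↦ -2·1·16·1 = -32
  3*Y*Z ↦ 3·1·4·6 = 72
  -2*Z**2 ↦ -2·1·1·36 = -72
Sum: F(0, 4, 6) = (0) + (0) + (-32) + (72) + (-72) = -32.
Reducing mod 7: -32 ≡ 3 (mod 7).
Since F(a, b, c) ≡ 3 ≠ 0 (mod 7), P does NOT lie on the curve.


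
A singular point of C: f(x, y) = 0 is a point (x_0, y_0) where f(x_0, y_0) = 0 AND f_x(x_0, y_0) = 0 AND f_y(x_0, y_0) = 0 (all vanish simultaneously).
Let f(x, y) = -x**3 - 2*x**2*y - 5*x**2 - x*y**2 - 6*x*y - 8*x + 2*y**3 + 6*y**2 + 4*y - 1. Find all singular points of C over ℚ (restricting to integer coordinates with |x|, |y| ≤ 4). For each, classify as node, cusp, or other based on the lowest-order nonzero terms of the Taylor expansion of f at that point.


Singular points: {(-1, -1)}; classification: cusp.

Compute partial derivatives:
  f_x = -3*x**2 - 4*x*y - 10*x - y**2 - 6*y - 8.
  f_y = -2*x**2 - 2*x*y - 6*x + 6*y**2 + 12*y + 4.
Scan x_0 ∈ {−4, ..., 4}. For each x_0, f_y(x_0, y) is a polynomial in y; find its integer roots y ∈ {−4, ..., 4}, then test f_x and f at those candidates.
  x = -4: f_y(-4, y) = 6*y**2 + 20*y - 4; no integer root y with |y| ≤ 4.
  x = -3: f_y(-3, y) = 6*y**2 + 18*y + 4; no integer root y with |y| ≤ 4.
  x = -2: f_y(-2, y) = 6*y**2 + 16*y + 8; vanishes at y ∈ {-2}. (-2, -2): f_x = -8 ≠ 0.
  x = -1: f_y(-1, y) = 6*y**2 + 14*y + 8; vanishes at y ∈ {-1}. (-1, -1): f_x = 0, f = 0 — SINGULAR.
  x = 0: f_y(0, y) = 6*y**2 + 12*y + 4; no integer root y with |y| ≤ 4.
  x = 1: f_y(1, y) = 6*y**2 + 10*y - 4; vanishes at y ∈ {-2}. (1, -2): f_x = -5 ≠ 0.
  x = 2: f_y(2, y) = 6*y**2 + 8*y - 16; no integer root y with |y| ≤ 4.
  x = 3: f_y(3, y) = 6*y**2 + 6*y - 32; no integer root y with |y| ≤ 4.
  x = 4: f_y(4, y) = 6*y**2 + 4*y - 52; no integer root y with |y| ≤ 4.
Only singular point on the grid: (-1, -1).
Classify: substitute x = -1 + u, y = -1 + v and expand: f = -u**3 - 2*u**2*v - u*v**2 + 2*v**3 + v**2.
No constant or linear terms (consistent with a singular point). Quadratic part: v**2. Cubic part: -u**3 - 2*u**2*v - u*v**2 + 2*v**3.
The quadratic part v**2 is a perfect square, so there is a single (double) tangent line v = 0, i.e. y = -1. Restricting the cubic part to that line (v = 0) leaves -u**3 ≠ 0, so f is not divisible by v and the branch is v² ≈ u**3 to lowest order — this is a cusp.
Classification: cusp.


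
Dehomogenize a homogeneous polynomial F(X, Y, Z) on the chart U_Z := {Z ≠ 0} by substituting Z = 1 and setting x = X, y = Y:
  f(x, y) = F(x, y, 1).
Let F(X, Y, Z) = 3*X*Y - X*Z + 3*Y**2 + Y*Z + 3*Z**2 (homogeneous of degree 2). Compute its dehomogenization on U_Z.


f(x, y) = 3*x*y - x + 3*y**2 + y + 3

On U_Z we set Z = 1. Each monomial c·X^i·Y^j·Z^k in F becomes c·x^i·y^j·1^k = c·x^i·y^j.
Substituting Z = 1: F(X, Y, 1) = 3*x*y - x + 3*y**2 + y + 3.
Note: deg(f) ≤ deg(F) = 2; strict inequality happens when F is divisible by Z (lost terms).


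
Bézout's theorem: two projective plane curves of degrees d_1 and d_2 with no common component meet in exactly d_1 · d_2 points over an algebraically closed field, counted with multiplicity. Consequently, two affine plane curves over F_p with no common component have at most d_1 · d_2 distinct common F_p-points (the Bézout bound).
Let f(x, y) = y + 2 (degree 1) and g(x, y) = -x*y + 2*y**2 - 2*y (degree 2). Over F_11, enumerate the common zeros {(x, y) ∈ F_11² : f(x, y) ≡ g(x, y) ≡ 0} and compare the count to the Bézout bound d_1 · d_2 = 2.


Common zeros: {(5, 9)}; count = 1; Bézout bound = 2.

deg(f) = 1, deg(g) = 2, so Bézout bound = 2.
Scan x ∈ F_11. For each x, list the y ∈ F_11 with f(x, y) ≡ 0 and those with g(x, y) ≡ 0 (mod 11); the common zeros in that column are the intersection.
  x = 0: f ≡ 0 at y ∈ {9}; g ≡ 0 at y ∈ {0, 1}; common: ∅.
  x = 1: f ≡ 0 at y ∈ {9}; g ≡ 0 at y ∈ {0, 7}; common: ∅.
  x = 2: f ≡ 0 at y ∈ {9}; g ≡ 0 at y ∈ {0, 2}; common: ∅.
  x = 3: f ≡ 0 at y ∈ {9}; g ≡ 0 at y ∈ {0, 8}; common: ∅.
  x = 4: f ≡ 0 at y ∈ {9}; g ≡ 0 at y ∈ {0, 3}; common: ∅.
  x = 5: f ≡ 0 at y ∈ {9}; g ≡ 0 at y ∈ {0, 9}; common: {9}.
  x = 6: f ≡ 0 at y ∈ {9}; g ≡ 0 at y ∈ {0, 4}; common: ∅.
  x = 7: f ≡ 0 at y ∈ {9}; g ≡ 0 at y ∈ {0, 10}; common: ∅.
  x = 8: f ≡ 0 at y ∈ {9}; g ≡ 0 at y ∈ {0, 5}; common: ∅.
  x = 9: f ≡ 0 at y ∈ {9}; g ≡ 0 at y ∈ {0}; common: ∅.
  x = 10: f ≡ 0 at y ∈ {9}; g ≡ 0 at y ∈ {0, 6}; common: ∅.
Collecting: common zeros = {(5, 9)}, so the count is 1.
Comparison with the Bézout bound: 1 ≤ 2 = deg(f)·deg(g), as expected for curves with no common component (the affine F_11-count falls short of the bound because intersections may lie at infinity, over extension fields, or carry multiplicity).
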